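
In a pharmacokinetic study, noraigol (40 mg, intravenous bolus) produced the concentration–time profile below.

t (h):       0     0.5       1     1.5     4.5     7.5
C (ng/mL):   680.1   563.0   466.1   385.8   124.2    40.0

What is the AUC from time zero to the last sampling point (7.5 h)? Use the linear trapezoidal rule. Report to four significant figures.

AUC = 1792 ng/mL·h

Trapezoidal AUC_0→7.5:
  [0→0.5]: (680.1+563.0)/2 × 0.5 = 310.775
  [0.5→1]: (563.0+466.1)/2 × 0.5 = 257.275
  [1→1.5]: (466.1+385.8)/2 × 0.5 = 212.975
  [1.5→4.5]: (385.8+124.2)/2 × 3 = 765.0
  [4.5→7.5]: (124.2+40.0)/2 × 3 = 246.3
  Sum = 1792.325 ng/mL·h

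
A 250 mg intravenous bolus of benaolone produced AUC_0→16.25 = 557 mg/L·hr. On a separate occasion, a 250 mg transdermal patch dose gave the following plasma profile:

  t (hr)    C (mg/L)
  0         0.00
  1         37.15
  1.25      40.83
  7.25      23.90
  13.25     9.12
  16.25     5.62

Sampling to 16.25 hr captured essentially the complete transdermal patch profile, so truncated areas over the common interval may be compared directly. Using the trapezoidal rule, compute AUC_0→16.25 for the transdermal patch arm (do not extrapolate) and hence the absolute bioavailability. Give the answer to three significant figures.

Trapezoidal AUC_0→16.25 (transdermal patch):
  [0→1]: (0.00+37.15)/2 × 1 = 18.575
  [1→1.25]: (37.15+40.83)/2 × 0.25 = 9.7475
  [1.25→7.25]: (40.83+23.90)/2 × 6 = 194.19
  [7.25→13.25]: (23.90+9.12)/2 × 6 = 99.06
  [13.25→16.25]: (9.12+5.62)/2 × 3 = 22.11
  Sum = 343.6825 mg/L·hr
F = (AUC_ev/D_ev)/(AUC_iv/D_iv) = (343.6825/250)/(557/250) = 1.37473/2.228 = 0.6170

F = 0.617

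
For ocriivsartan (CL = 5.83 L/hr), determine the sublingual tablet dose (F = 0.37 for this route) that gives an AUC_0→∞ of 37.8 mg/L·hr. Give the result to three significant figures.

Dose = CL × AUC_0→∞ / F
     = 5.83 × 37.8 / 0.37 = 595.605 mg

Dose = 596 mg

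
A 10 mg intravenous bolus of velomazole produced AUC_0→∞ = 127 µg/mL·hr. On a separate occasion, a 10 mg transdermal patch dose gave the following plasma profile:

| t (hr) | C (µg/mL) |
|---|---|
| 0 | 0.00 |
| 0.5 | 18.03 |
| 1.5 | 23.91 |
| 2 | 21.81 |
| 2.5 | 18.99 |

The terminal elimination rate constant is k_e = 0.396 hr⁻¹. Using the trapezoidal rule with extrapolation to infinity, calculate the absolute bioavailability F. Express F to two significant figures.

F = 0.75

Trapezoidal AUC_0→2.5 (transdermal patch):
  [0→0.5]: (0.00+18.03)/2 × 0.5 = 4.5075
  [0.5→1.5]: (18.03+23.91)/2 × 1 = 20.97
  [1.5→2]: (23.91+21.81)/2 × 0.5 = 11.43
  [2→2.5]: (21.81+18.99)/2 × 0.5 = 10.2
  Sum = 47.1075 µg/mL·hr
Tail: C_last/k_e = 18.99/0.396 = 47.955
AUC_0→∞ (transdermal patch) = 47.1075 + 47.955 = 95.0625 µg/mL·hr
F = (AUC_ev/D_ev)/(AUC_iv/D_iv) = (95.0625/10)/(127/10) = 9.50625/12.7 = 0.7485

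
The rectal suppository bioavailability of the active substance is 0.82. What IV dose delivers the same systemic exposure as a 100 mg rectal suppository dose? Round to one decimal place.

Systemic exposure from an extravascular dose = F × D_ev, so the equivalent IV dose is F × D_ev.
D_iv = F × D_ev = 0.82 × 100 = 82 mg

D_iv = 82.0 mg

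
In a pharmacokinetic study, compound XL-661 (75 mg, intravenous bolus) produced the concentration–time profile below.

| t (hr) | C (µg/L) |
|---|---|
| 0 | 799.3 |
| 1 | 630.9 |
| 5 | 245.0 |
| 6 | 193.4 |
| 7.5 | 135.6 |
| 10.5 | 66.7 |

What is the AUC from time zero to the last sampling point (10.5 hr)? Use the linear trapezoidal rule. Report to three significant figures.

AUC = 3240 µg/L·hr

Trapezoidal AUC_0→10.5:
  [0→1]: (799.3+630.9)/2 × 1 = 715.1
  [1→5]: (630.9+245.0)/2 × 4 = 1751.8
  [5→6]: (245.0+193.4)/2 × 1 = 219.2
  [6→7.5]: (193.4+135.6)/2 × 1.5 = 246.75
  [7.5→10.5]: (135.6+66.7)/2 × 3 = 303.45
  Sum = 3236.3 µg/L·hr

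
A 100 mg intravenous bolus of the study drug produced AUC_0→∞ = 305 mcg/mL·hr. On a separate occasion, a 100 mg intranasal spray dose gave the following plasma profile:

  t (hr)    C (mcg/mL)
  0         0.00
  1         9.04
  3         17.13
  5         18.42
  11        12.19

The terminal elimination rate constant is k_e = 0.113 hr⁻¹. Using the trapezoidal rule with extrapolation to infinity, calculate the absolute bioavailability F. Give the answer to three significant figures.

F = 0.872

Trapezoidal AUC_0→11 (intranasal spray):
  [0→1]: (0.00+9.04)/2 × 1 = 4.52
  [1→3]: (9.04+17.13)/2 × 2 = 26.17
  [3→5]: (17.13+18.42)/2 × 2 = 35.55
  [5→11]: (18.42+12.19)/2 × 6 = 91.83
  Sum = 158.07 mcg/mL·hr
Tail: C_last/k_e = 12.19/0.113 = 107.876
AUC_0→∞ (intranasal spray) = 158.07 + 107.876 = 265.946 mcg/mL·hr
F = (AUC_ev/D_ev)/(AUC_iv/D_iv) = (265.946/100)/(305/100) = 2.65946/3.05 = 0.8720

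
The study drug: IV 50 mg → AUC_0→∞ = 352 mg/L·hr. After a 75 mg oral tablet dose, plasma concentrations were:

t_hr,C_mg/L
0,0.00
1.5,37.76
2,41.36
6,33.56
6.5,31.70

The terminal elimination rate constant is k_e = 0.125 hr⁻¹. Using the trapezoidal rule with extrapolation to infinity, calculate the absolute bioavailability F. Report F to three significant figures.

Trapezoidal AUC_0→6.5 (oral tablet):
  [0→1.5]: (0.00+37.76)/2 × 1.5 = 28.32
  [1.5→2]: (37.76+41.36)/2 × 0.5 = 19.78
  [2→6]: (41.36+33.56)/2 × 4 = 149.84
  [6→6.5]: (33.56+31.70)/2 × 0.5 = 16.315
  Sum = 214.255 mg/L·hr
Tail: C_last/k_e = 31.70/0.125 = 253.600
AUC_0→∞ (oral tablet) = 214.255 + 253.600 = 467.855 mg/L·hr
F = (AUC_ev/D_ev)/(AUC_iv/D_iv) = (467.855/75)/(352/50) = 6.23807/7.04 = 0.8861

F = 0.886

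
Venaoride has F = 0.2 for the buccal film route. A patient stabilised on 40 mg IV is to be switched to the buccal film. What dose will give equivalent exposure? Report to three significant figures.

D_buccal = 200 mg

For equal systemic exposure: F × D_ev = D_iv
D_ev = D_iv / F = 40 / 0.2 = 200 mg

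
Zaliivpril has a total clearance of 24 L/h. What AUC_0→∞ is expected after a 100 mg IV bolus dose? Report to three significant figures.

AUC_0→∞ = Dose_iv / CL
        = 100 / 24 = 4.16667 mg/L·h

AUC = 4.17 mg/L·h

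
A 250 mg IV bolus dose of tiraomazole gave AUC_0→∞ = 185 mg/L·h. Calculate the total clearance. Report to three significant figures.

CL = 1.35 L/h

CL = Dose_iv / AUC_0→∞
   = 250 / 185 = 1.35135 L/h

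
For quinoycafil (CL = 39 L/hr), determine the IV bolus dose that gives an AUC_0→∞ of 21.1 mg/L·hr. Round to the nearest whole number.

Dose_iv = CL × AUC_0→∞
     = 39 × 21.1 = 822.9 mg

Dose = 823 mg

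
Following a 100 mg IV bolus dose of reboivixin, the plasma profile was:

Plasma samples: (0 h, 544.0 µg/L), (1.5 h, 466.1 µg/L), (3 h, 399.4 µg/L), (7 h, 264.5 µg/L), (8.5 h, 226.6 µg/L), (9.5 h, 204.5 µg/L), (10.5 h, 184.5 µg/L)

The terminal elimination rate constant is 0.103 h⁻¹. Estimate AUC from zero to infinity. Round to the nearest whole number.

AUC = 5304 µg/L·h

Trapezoidal AUC_0→10.5:
  [0→1.5]: (544.0+466.1)/2 × 1.5 = 757.575
  [1.5→3]: (466.1+399.4)/2 × 1.5 = 649.125
  [3→7]: (399.4+264.5)/2 × 4 = 1327.8
  [7→8.5]: (264.5+226.6)/2 × 1.5 = 368.325
  [8.5→9.5]: (226.6+204.5)/2 × 1 = 215.55
  [9.5→10.5]: (204.5+184.5)/2 × 1 = 194.5
  Sum = 3512.875 µg/L·h
Extrapolated tail: C_last / k_e = 184.5 / 0.103 = 1791.262
AUC_0→∞ = 3512.875 + 1791.262 = 5304.137 µg/L·h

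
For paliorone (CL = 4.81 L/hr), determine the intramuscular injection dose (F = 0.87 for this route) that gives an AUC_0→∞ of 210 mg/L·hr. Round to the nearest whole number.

Dose = CL × AUC_0→∞ / F
     = 4.81 × 210 / 0.87 = 1161.03 mg

Dose = 1161 mg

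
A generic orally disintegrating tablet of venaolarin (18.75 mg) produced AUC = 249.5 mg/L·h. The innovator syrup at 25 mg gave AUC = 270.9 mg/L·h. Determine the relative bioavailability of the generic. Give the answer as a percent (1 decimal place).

F_rel = (AUC_test/D_test) / (AUC_ref/D_ref)
      = (249.5/18.75) / (270.9/25)
      = 13.3067 / 10.836 = 1.2280 = 122.80%

F_rel = 122.8%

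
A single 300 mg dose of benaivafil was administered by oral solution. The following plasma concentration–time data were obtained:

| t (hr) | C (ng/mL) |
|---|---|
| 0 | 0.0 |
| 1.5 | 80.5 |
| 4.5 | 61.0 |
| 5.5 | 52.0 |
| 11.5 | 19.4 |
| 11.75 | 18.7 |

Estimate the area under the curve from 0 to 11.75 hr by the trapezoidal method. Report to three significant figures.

AUC = 548 ng/mL·hr

Trapezoidal AUC_0→11.75:
  [0→1.5]: (0.0+80.5)/2 × 1.5 = 60.375
  [1.5→4.5]: (80.5+61.0)/2 × 3 = 212.25
  [4.5→5.5]: (61.0+52.0)/2 × 1 = 56.5
  [5.5→11.5]: (52.0+19.4)/2 × 6 = 214.2
  [11.5→11.75]: (19.4+18.7)/2 × 0.25 = 4.7625
  Sum = 548.0875 ng/mL·hr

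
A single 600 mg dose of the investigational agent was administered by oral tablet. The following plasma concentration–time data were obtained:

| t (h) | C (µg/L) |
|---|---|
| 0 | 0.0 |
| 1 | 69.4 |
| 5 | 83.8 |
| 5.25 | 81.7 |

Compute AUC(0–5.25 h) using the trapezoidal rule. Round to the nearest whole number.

AUC = 362 µg/L·h

Trapezoidal AUC_0→5.25:
  [0→1]: (0.0+69.4)/2 × 1 = 34.7
  [1→5]: (69.4+83.8)/2 × 4 = 306.4
  [5→5.25]: (83.8+81.7)/2 × 0.25 = 20.6875
  Sum = 361.7875 µg/L·h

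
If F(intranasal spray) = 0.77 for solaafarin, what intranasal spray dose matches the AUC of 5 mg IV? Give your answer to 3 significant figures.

D_intranasal = 6.49 mg

For equal systemic exposure: F × D_ev = D_iv
D_ev = D_iv / F = 5 / 0.77 = 6.49351 mg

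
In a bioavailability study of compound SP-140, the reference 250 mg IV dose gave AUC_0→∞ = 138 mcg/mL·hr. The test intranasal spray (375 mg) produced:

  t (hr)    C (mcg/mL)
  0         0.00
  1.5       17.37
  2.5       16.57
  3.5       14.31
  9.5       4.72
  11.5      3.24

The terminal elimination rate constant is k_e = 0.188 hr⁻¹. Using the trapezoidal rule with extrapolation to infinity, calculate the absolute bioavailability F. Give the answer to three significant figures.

F = 0.617

Trapezoidal AUC_0→11.5 (intranasal spray):
  [0→1.5]: (0.00+17.37)/2 × 1.5 = 13.0275
  [1.5→2.5]: (17.37+16.57)/2 × 1 = 16.97
  [2.5→3.5]: (16.57+14.31)/2 × 1 = 15.44
  [3.5→9.5]: (14.31+4.72)/2 × 6 = 57.09
  [9.5→11.5]: (4.72+3.24)/2 × 2 = 7.96
  Sum = 110.4875 mcg/mL·hr
Tail: C_last/k_e = 3.24/0.188 = 17.234
AUC_0→∞ (intranasal spray) = 110.4875 + 17.234 = 127.7215 mcg/mL·hr
F = (AUC_ev/D_ev)/(AUC_iv/D_iv) = (127.7215/375)/(138/250) = 0.340591/0.552 = 0.6170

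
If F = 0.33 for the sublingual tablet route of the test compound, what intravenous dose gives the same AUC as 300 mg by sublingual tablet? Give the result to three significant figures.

Systemic exposure from an extravascular dose = F × D_ev, so the equivalent IV dose is F × D_ev.
D_iv = F × D_ev = 0.33 × 300 = 99 mg

D_iv = 99.0 mg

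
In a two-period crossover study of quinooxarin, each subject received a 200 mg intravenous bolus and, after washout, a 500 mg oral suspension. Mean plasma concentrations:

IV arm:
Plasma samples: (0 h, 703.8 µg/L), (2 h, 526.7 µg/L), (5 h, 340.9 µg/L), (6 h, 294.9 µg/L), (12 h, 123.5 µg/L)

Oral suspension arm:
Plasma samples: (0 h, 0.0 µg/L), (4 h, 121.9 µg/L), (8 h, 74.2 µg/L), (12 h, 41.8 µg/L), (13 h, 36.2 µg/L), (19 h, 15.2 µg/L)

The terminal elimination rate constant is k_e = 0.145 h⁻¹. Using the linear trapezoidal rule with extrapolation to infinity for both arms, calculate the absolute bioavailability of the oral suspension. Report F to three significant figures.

F = 0.0941

Trapezoidal AUC_0→12 (IV):
  [0→2]: (703.8+526.7)/2 × 2 = 1230.5
  [2→5]: (526.7+340.9)/2 × 3 = 1301.4
  [5→6]: (340.9+294.9)/2 × 1 = 317.9
  [6→12]: (294.9+123.5)/2 × 6 = 1255.2
  Sum = 4105.0 µg/L·h
IV tail: 123.5/0.145 = 851.724; AUC_iv,0→∞ = 4105.0 + 851.724 = 4956.724 µg/L·h
Trapezoidal AUC_0→19 (oral suspension):
  [0→4]: (0.0+121.9)/2 × 4 = 243.8
  [4→8]: (121.9+74.2)/2 × 4 = 392.2
  [8→12]: (74.2+41.8)/2 × 4 = 232.0
  [12→13]: (41.8+36.2)/2 × 1 = 39.0
  [13→19]: (36.2+15.2)/2 × 6 = 154.2
  Sum = 1061.2 µg/L·h
oral suspension tail: 15.2/0.145 = 104.828; AUC_ev,0→∞ = 1061.2 + 104.828 = 1166.028 µg/L·h
F = (AUC_ev/D_ev)/(AUC_iv/D_iv) = (1166.028/500)/(4956.724/200) = 2.332056/24.78362 = 0.0941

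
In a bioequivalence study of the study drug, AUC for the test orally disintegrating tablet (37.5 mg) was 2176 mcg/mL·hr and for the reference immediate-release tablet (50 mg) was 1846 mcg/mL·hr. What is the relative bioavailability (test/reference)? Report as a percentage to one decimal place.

F_rel = (AUC_test/D_test) / (AUC_ref/D_ref)
      = (2176/37.5) / (1846/50)
      = 58.0267 / 36.92 = 1.5717 = 157.17%

F_rel = 157.2%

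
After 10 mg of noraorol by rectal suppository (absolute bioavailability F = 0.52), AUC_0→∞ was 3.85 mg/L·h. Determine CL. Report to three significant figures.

CL = 1.35 L/h

CL = F × Dose / AUC_0→∞
   = 0.52 × 10 / 3.85 = 1.35065 L/h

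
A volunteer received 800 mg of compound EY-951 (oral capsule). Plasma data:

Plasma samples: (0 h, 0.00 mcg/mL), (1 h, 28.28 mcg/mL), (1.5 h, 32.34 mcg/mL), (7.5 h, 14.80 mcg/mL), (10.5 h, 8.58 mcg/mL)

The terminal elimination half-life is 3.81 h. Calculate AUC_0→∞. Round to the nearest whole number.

Trapezoidal AUC_0→10.5:
  [0→1]: (0.00+28.28)/2 × 1 = 14.14
  [1→1.5]: (28.28+32.34)/2 × 0.5 = 15.155
  [1.5→7.5]: (32.34+14.80)/2 × 6 = 141.42
  [7.5→10.5]: (14.80+8.58)/2 × 3 = 35.07
  Sum = 205.785 mcg/mL·h
k_e = ln2 / t½ = 0.693147 / 3.81 = 0.1819 h^-1
Extrapolated tail: C_last / k_e = 8.58 / 0.1819 = 47.169
AUC_0→∞ = 205.785 + 47.169 = 252.954 mcg/mL·h

AUC = 253 mcg/mL·h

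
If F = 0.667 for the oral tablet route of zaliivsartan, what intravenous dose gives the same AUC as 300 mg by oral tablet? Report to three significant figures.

Systemic exposure from an extravascular dose = F × D_ev, so the equivalent IV dose is F × D_ev.
D_iv = F × D_ev = 0.667 × 300 = 200.1 mg

D_iv = 200 mg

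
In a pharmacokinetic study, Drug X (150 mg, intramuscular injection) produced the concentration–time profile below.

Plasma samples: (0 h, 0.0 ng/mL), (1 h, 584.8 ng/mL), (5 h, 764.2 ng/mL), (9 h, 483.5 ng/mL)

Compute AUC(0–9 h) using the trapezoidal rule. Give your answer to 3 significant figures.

AUC = 5490 ng/mL·h

Trapezoidal AUC_0→9:
  [0→1]: (0.0+584.8)/2 × 1 = 292.4
  [1→5]: (584.8+764.2)/2 × 4 = 2698.0
  [5→9]: (764.2+483.5)/2 × 4 = 2495.4
  Sum = 5485.8 ng/mL·h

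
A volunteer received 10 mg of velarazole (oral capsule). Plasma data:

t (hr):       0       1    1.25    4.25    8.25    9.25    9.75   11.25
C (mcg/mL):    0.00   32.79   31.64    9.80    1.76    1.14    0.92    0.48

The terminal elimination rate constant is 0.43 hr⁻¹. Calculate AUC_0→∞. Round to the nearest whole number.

Trapezoidal AUC_0→11.25:
  [0→1]: (0.00+32.79)/2 × 1 = 16.395
  [1→1.25]: (32.79+31.64)/2 × 0.25 = 8.05375
  [1.25→4.25]: (31.64+9.80)/2 × 3 = 62.16
  [4.25→8.25]: (9.80+1.76)/2 × 4 = 23.12
  [8.25→9.25]: (1.76+1.14)/2 × 1 = 1.45
  [9.25→9.75]: (1.14+0.92)/2 × 0.5 = 0.515
  [9.75→11.25]: (0.92+0.48)/2 × 1.5 = 1.05
  Sum = 112.74375 mcg/mL·hr
Extrapolated tail: C_last / k_e = 0.48 / 0.43 = 1.116
AUC_0→∞ = 112.74375 + 1.116 = 113.85975 mcg/mL·hr

AUC = 114 mcg/mL·hr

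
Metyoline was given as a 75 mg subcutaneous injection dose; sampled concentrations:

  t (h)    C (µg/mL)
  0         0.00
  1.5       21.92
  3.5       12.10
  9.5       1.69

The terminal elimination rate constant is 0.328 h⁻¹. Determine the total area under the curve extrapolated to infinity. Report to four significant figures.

Trapezoidal AUC_0→9.5:
  [0→1.5]: (0.00+21.92)/2 × 1.5 = 16.44
  [1.5→3.5]: (21.92+12.10)/2 × 2 = 34.02
  [3.5→9.5]: (12.10+1.69)/2 × 6 = 41.37
  Sum = 91.83 µg/mL·h
Extrapolated tail: C_last / k_e = 1.69 / 0.328 = 5.152
AUC_0→∞ = 91.83 + 5.152 = 96.982 µg/mL·h

AUC = 96.98 µg/mL·h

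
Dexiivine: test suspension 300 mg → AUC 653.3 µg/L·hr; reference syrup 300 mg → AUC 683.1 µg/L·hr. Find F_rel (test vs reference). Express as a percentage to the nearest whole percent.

F_rel = (AUC_test/D_test) / (AUC_ref/D_ref)
      = (653.3/300) / (683.1/300)
      = 2.17767 / 2.277 = 0.9564 = 95.64%

F_rel = 96%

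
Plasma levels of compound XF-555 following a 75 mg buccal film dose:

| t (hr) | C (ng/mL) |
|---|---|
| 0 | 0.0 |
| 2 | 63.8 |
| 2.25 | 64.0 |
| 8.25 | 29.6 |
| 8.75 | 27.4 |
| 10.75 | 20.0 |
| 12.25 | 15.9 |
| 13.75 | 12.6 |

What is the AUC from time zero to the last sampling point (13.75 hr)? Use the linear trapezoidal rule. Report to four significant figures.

AUC = 470.5 ng/mL·hr

Trapezoidal AUC_0→13.75:
  [0→2]: (0.0+63.8)/2 × 2 = 63.8
  [2→2.25]: (63.8+64.0)/2 × 0.25 = 15.975
  [2.25→8.25]: (64.0+29.6)/2 × 6 = 280.8
  [8.25→8.75]: (29.6+27.4)/2 × 0.5 = 14.25
  [8.75→10.75]: (27.4+20.0)/2 × 2 = 47.4
  [10.75→12.25]: (20.0+15.9)/2 × 1.5 = 26.925
  [12.25→13.75]: (15.9+12.6)/2 × 1.5 = 21.375
  Sum = 470.525 ng/mL·hr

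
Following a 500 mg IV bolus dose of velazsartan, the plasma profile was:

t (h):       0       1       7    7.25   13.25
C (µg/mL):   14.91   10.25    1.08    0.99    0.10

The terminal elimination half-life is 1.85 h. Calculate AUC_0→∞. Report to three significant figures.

AUC = 50.4 µg/mL·h

Trapezoidal AUC_0→13.25:
  [0→1]: (14.91+10.25)/2 × 1 = 12.58
  [1→7]: (10.25+1.08)/2 × 6 = 33.99
  [7→7.25]: (1.08+0.99)/2 × 0.25 = 0.25875
  [7.25→13.25]: (0.99+0.10)/2 × 6 = 3.27
  Sum = 50.09875 µg/mL·h
k_e = ln2 / t½ = 0.693147 / 1.85 = 0.3747 h^-1
Extrapolated tail: C_last / k_e = 0.10 / 0.3747 = 0.267
AUC_0→∞ = 50.09875 + 0.267 = 50.36575 µg/mL·h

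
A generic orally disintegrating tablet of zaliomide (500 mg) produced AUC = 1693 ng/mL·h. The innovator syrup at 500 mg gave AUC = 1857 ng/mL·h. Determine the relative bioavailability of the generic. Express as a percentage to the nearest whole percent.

F_rel = (AUC_test/D_test) / (AUC_ref/D_ref)
      = (1693/500) / (1857/500)
      = 3.386 / 3.714 = 0.9117 = 91.17%

F_rel = 91%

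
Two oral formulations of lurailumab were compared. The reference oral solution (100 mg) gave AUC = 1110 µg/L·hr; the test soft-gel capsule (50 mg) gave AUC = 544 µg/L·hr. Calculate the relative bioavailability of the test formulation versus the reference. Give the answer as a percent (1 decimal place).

F_rel = (AUC_test/D_test) / (AUC_ref/D_ref)
      = (544/50) / (1110/100)
      = 10.88 / 11.1 = 0.9802 = 98.02%

F_rel = 98.0%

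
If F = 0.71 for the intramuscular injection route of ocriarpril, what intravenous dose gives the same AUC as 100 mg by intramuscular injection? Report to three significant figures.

Systemic exposure from an extravascular dose = F × D_ev, so the equivalent IV dose is F × D_ev.
D_iv = F × D_ev = 0.71 × 100 = 71 mg

D_iv = 71.0 mg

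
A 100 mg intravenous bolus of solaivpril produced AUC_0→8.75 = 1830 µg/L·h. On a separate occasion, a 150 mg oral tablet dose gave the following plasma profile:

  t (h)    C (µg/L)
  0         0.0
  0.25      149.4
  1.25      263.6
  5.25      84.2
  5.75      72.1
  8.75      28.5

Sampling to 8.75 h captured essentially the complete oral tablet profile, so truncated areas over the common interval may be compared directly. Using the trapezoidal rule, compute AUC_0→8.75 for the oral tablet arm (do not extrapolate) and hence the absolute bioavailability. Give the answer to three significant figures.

F = 0.405

Trapezoidal AUC_0→8.75 (oral tablet):
  [0→0.25]: (0.0+149.4)/2 × 0.25 = 18.675
  [0.25→1.25]: (149.4+263.6)/2 × 1 = 206.5
  [1.25→5.25]: (263.6+84.2)/2 × 4 = 695.6
  [5.25→5.75]: (84.2+72.1)/2 × 0.5 = 39.075
  [5.75→8.75]: (72.1+28.5)/2 × 3 = 150.9
  Sum = 1110.75 µg/L·h
F = (AUC_ev/D_ev)/(AUC_iv/D_iv) = (1110.75/150)/(1830/100) = 7.405/18.3 = 0.4046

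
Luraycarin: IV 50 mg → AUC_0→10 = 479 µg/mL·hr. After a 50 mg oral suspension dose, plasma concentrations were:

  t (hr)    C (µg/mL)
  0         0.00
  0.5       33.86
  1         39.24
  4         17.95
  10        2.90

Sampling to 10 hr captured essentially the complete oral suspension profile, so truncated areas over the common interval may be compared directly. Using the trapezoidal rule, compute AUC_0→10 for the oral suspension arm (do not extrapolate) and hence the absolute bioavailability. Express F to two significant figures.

F = 0.37

Trapezoidal AUC_0→10 (oral suspension):
  [0→0.5]: (0.00+33.86)/2 × 0.5 = 8.465
  [0.5→1]: (33.86+39.24)/2 × 0.5 = 18.275
  [1→4]: (39.24+17.95)/2 × 3 = 85.785
  [4→10]: (17.95+2.90)/2 × 6 = 62.55
  Sum = 175.075 µg/mL·hr
F = (AUC_ev/D_ev)/(AUC_iv/D_iv) = (175.075/50)/(479/50) = 3.5015/9.58 = 0.3655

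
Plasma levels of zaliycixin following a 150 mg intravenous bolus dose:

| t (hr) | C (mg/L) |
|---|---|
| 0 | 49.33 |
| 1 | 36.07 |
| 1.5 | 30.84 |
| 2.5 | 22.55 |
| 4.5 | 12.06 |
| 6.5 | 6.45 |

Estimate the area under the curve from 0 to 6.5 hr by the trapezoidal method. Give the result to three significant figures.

Trapezoidal AUC_0→6.5:
  [0→1]: (49.33+36.07)/2 × 1 = 42.7
  [1→1.5]: (36.07+30.84)/2 × 0.5 = 16.7275
  [1.5→2.5]: (30.84+22.55)/2 × 1 = 26.695
  [2.5→4.5]: (22.55+12.06)/2 × 2 = 34.61
  [4.5→6.5]: (12.06+6.45)/2 × 2 = 18.51
  Sum = 139.2425 mg/L·hr

AUC = 139 mg/L·hr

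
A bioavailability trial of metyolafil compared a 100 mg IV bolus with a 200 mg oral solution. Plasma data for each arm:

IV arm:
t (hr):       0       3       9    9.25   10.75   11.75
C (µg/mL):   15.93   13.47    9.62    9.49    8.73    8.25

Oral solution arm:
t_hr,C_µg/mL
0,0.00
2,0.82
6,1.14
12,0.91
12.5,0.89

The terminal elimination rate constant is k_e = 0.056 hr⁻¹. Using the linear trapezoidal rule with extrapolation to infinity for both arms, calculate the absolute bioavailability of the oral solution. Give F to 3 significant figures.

Trapezoidal AUC_0→11.75 (IV):
  [0→3]: (15.93+13.47)/2 × 3 = 44.1
  [3→9]: (13.47+9.62)/2 × 6 = 69.27
  [9→9.25]: (9.62+9.49)/2 × 0.25 = 2.38875
  [9.25→10.75]: (9.49+8.73)/2 × 1.5 = 13.665
  [10.75→11.75]: (8.73+8.25)/2 × 1 = 8.49
  Sum = 137.91375 µg/mL·hr
IV tail: 8.25/0.056 = 147.321; AUC_iv,0→∞ = 137.91375 + 147.321 = 285.23475 µg/mL·hr
Trapezoidal AUC_0→12.5 (oral solution):
  [0→2]: (0.00+0.82)/2 × 2 = 0.82
  [2→6]: (0.82+1.14)/2 × 4 = 3.92
  [6→12]: (1.14+0.91)/2 × 6 = 6.15
  [12→12.5]: (0.91+0.89)/2 × 0.5 = 0.45
  Sum = 11.34 µg/mL·hr
oral solution tail: 0.89/0.056 = 15.893; AUC_ev,0→∞ = 11.34 + 15.893 = 27.233 µg/mL·hr
F = (AUC_ev/D_ev)/(AUC_iv/D_iv) = (27.233/200)/(285.23475/100) = 0.136165/2.8523475 = 0.0477

F = 0.0477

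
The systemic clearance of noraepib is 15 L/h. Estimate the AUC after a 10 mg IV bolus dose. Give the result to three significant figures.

AUC_0→∞ = Dose_iv / CL
        = 10 / 15 = 0.666667 mg/L·h

AUC = 0.667 mg/L·h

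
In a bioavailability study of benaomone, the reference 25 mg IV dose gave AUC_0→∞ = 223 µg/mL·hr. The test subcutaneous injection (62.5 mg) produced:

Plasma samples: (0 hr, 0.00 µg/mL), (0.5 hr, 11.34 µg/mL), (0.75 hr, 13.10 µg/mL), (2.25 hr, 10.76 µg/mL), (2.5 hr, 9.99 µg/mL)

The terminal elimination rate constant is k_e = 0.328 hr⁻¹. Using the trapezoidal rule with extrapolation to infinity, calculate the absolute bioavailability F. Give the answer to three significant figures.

Trapezoidal AUC_0→2.5 (subcutaneous injection):
  [0→0.5]: (0.00+11.34)/2 × 0.5 = 2.835
  [0.5→0.75]: (11.34+13.10)/2 × 0.25 = 3.055
  [0.75→2.25]: (13.10+10.76)/2 × 1.5 = 17.895
  [2.25→2.5]: (10.76+9.99)/2 × 0.25 = 2.59375
  Sum = 26.37875 µg/mL·hr
Tail: C_last/k_e = 9.99/0.328 = 30.457
AUC_0→∞ (subcutaneous injection) = 26.37875 + 30.457 = 56.83575 µg/mL·hr
F = (AUC_ev/D_ev)/(AUC_iv/D_iv) = (56.83575/62.5)/(223/25) = 0.909372/8.92 = 0.1019

F = 0.102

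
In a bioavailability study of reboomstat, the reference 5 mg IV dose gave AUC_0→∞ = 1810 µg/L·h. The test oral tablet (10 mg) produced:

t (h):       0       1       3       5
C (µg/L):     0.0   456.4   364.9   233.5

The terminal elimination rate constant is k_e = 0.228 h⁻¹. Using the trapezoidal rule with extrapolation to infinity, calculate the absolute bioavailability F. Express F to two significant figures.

Trapezoidal AUC_0→5 (oral tablet):
  [0→1]: (0.0+456.4)/2 × 1 = 228.2
  [1→3]: (456.4+364.9)/2 × 2 = 821.3
  [3→5]: (364.9+233.5)/2 × 2 = 598.4
  Sum = 1647.9 µg/L·h
Tail: C_last/k_e = 233.5/0.228 = 1024.123
AUC_0→∞ (oral tablet) = 1647.9 + 1024.123 = 2672.023 µg/L·h
F = (AUC_ev/D_ev)/(AUC_iv/D_iv) = (2672.023/10)/(1810/5) = 267.2023/362 = 0.7381

F = 0.74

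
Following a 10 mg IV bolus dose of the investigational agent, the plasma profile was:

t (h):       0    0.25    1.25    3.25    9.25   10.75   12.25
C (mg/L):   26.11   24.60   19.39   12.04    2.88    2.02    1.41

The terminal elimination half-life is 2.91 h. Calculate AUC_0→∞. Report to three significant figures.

Trapezoidal AUC_0→12.25:
  [0→0.25]: (26.11+24.60)/2 × 0.25 = 6.33875
  [0.25→1.25]: (24.60+19.39)/2 × 1 = 21.995
  [1.25→3.25]: (19.39+12.04)/2 × 2 = 31.43
  [3.25→9.25]: (12.04+2.88)/2 × 6 = 44.76
  [9.25→10.75]: (2.88+2.02)/2 × 1.5 = 3.675
  [10.75→12.25]: (2.02+1.41)/2 × 1.5 = 2.5725
  Sum = 110.77125 mg/L·h
k_e = ln2 / t½ = 0.693147 / 2.91 = 0.2382 h^-1
Extrapolated tail: C_last / k_e = 1.41 / 0.2382 = 5.919
AUC_0→∞ = 110.77125 + 5.919 = 116.69025 mg/L·h

AUC = 117 mg/L·h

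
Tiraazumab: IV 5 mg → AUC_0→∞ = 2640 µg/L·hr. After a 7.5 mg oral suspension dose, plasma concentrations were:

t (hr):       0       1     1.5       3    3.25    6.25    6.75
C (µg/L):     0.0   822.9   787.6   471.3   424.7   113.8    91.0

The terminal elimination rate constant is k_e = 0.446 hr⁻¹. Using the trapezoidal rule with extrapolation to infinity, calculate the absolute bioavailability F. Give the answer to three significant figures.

F = 0.741

Trapezoidal AUC_0→6.75 (oral suspension):
  [0→1]: (0.0+822.9)/2 × 1 = 411.45
  [1→1.5]: (822.9+787.6)/2 × 0.5 = 402.625
  [1.5→3]: (787.6+471.3)/2 × 1.5 = 944.175
  [3→3.25]: (471.3+424.7)/2 × 0.25 = 112.0
  [3.25→6.25]: (424.7+113.8)/2 × 3 = 807.75
  [6.25→6.75]: (113.8+91.0)/2 × 0.5 = 51.2
  Sum = 2729.2 µg/L·hr
Tail: C_last/k_e = 91.0/0.446 = 204.036
AUC_0→∞ (oral suspension) = 2729.2 + 204.036 = 2933.236 µg/L·hr
F = (AUC_ev/D_ev)/(AUC_iv/D_iv) = (2933.236/7.5)/(2640/5) = 391.098/528 = 0.7407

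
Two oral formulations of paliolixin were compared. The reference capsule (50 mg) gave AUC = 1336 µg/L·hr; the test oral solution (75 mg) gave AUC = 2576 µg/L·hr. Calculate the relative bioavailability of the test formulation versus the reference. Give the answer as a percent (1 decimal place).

F_rel = 128.5%

F_rel = (AUC_test/D_test) / (AUC_ref/D_ref)
      = (2576/75) / (1336/50)
      = 34.3467 / 26.72 = 1.2854 = 128.54%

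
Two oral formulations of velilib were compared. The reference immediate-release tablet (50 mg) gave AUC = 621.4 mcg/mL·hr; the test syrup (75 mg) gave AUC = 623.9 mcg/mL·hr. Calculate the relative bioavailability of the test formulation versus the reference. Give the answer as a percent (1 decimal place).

F_rel = (AUC_test/D_test) / (AUC_ref/D_ref)
      = (623.9/75) / (621.4/50)
      = 8.31867 / 12.428 = 0.6693 = 66.93%

F_rel = 66.9%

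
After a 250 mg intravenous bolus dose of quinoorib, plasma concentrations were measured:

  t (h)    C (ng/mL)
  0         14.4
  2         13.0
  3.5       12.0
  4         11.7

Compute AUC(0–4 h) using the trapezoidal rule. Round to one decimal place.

Trapezoidal AUC_0→4:
  [0→2]: (14.4+13.0)/2 × 2 = 27.4
  [2→3.5]: (13.0+12.0)/2 × 1.5 = 18.75
  [3.5→4]: (12.0+11.7)/2 × 0.5 = 5.925
  Sum = 52.075 ng/mL·h

AUC = 52.1 ng/mL·h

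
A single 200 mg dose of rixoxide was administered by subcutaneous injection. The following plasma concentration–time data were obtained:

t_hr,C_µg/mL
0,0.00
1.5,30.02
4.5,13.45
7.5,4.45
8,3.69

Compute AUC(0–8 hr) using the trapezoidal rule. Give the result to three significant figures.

AUC = 117 µg/mL·hr

Trapezoidal AUC_0→8:
  [0→1.5]: (0.00+30.02)/2 × 1.5 = 22.515
  [1.5→4.5]: (30.02+13.45)/2 × 3 = 65.205
  [4.5→7.5]: (13.45+4.45)/2 × 3 = 26.85
  [7.5→8]: (4.45+3.69)/2 × 0.5 = 2.035
  Sum = 116.605 µg/mL·hr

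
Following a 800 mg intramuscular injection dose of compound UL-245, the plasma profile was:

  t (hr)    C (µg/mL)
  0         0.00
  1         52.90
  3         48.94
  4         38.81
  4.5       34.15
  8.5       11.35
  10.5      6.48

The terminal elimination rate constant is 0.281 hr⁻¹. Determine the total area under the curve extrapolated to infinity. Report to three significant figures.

Trapezoidal AUC_0→10.5:
  [0→1]: (0.00+52.90)/2 × 1 = 26.45
  [1→3]: (52.90+48.94)/2 × 2 = 101.84
  [3→4]: (48.94+38.81)/2 × 1 = 43.875
  [4→4.5]: (38.81+34.15)/2 × 0.5 = 18.24
  [4.5→8.5]: (34.15+11.35)/2 × 4 = 91.0
  [8.5→10.5]: (11.35+6.48)/2 × 2 = 17.83
  Sum = 299.235 µg/mL·hr
Extrapolated tail: C_last / k_e = 6.48 / 0.281 = 23.060
AUC_0→∞ = 299.235 + 23.060 = 322.295 µg/mL·hr

AUC = 322 µg/mL·hr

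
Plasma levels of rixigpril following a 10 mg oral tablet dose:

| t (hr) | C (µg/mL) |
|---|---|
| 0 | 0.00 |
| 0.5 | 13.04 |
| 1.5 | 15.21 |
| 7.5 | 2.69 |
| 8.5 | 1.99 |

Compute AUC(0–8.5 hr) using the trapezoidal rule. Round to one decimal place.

Trapezoidal AUC_0→8.5:
  [0→0.5]: (0.00+13.04)/2 × 0.5 = 3.26
  [0.5→1.5]: (13.04+15.21)/2 × 1 = 14.125
  [1.5→7.5]: (15.21+2.69)/2 × 6 = 53.7
  [7.5→8.5]: (2.69+1.99)/2 × 1 = 2.34
  Sum = 73.425 µg/mL·hr

AUC = 73.4 µg/mL·hr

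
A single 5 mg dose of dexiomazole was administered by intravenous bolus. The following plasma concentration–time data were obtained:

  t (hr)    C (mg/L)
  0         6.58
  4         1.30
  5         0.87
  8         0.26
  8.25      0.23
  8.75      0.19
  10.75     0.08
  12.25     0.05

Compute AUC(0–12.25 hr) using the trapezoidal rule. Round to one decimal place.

AUC = 19.1 mg/L·hr

Trapezoidal AUC_0→12.25:
  [0→4]: (6.58+1.30)/2 × 4 = 15.76
  [4→5]: (1.30+0.87)/2 × 1 = 1.085
  [5→8]: (0.87+0.26)/2 × 3 = 1.695
  [8→8.25]: (0.26+0.23)/2 × 0.25 = 0.06125
  [8.25→8.75]: (0.23+0.19)/2 × 0.5 = 0.105
  [8.75→10.75]: (0.19+0.08)/2 × 2 = 0.27
  [10.75→12.25]: (0.08+0.05)/2 × 1.5 = 0.0975
  Sum = 19.07375 mg/L·hr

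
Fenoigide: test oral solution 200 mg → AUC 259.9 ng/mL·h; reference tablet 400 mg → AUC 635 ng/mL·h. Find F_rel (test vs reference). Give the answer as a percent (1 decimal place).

F_rel = 81.9%

F_rel = (AUC_test/D_test) / (AUC_ref/D_ref)
      = (259.9/200) / (635/400)
      = 1.2995 / 1.5875 = 0.8186 = 81.86%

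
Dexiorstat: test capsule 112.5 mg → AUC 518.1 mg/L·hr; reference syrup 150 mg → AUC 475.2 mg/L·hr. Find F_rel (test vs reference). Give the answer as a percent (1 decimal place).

F_rel = (AUC_test/D_test) / (AUC_ref/D_ref)
      = (518.1/112.5) / (475.2/150)
      = 4.60533 / 3.168 = 1.4537 = 145.37%

F_rel = 145.4%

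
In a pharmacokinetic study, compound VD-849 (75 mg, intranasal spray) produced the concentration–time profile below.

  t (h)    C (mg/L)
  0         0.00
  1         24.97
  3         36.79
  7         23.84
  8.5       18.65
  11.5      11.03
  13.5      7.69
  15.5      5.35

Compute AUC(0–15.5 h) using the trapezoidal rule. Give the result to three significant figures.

Trapezoidal AUC_0→15.5:
  [0→1]: (0.00+24.97)/2 × 1 = 12.485
  [1→3]: (24.97+36.79)/2 × 2 = 61.76
  [3→7]: (36.79+23.84)/2 × 4 = 121.26
  [7→8.5]: (23.84+18.65)/2 × 1.5 = 31.8675
  [8.5→11.5]: (18.65+11.03)/2 × 3 = 44.52
  [11.5→13.5]: (11.03+7.69)/2 × 2 = 18.72
  [13.5→15.5]: (7.69+5.35)/2 × 2 = 13.04
  Sum = 303.6525 mg/L·h

AUC = 304 mg/L·h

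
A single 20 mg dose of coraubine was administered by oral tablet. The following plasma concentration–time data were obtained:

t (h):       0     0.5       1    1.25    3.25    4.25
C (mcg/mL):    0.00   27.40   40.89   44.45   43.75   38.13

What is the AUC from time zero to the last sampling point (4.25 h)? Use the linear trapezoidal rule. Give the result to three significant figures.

Trapezoidal AUC_0→4.25:
  [0→0.5]: (0.00+27.40)/2 × 0.5 = 6.85
  [0.5→1]: (27.40+40.89)/2 × 0.5 = 17.0725
  [1→1.25]: (40.89+44.45)/2 × 0.25 = 10.6675
  [1.25→3.25]: (44.45+43.75)/2 × 2 = 88.2
  [3.25→4.25]: (43.75+38.13)/2 × 1 = 40.94
  Sum = 163.73 mcg/mL·h

AUC = 164 mcg/mL·h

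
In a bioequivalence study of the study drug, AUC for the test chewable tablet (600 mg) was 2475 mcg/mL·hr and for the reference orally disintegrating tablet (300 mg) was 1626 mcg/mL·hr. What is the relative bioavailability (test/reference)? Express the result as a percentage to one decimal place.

F_rel = (AUC_test/D_test) / (AUC_ref/D_ref)
      = (2475/600) / (1626/300)
      = 4.125 / 5.42 = 0.7611 = 76.11%

F_rel = 76.1%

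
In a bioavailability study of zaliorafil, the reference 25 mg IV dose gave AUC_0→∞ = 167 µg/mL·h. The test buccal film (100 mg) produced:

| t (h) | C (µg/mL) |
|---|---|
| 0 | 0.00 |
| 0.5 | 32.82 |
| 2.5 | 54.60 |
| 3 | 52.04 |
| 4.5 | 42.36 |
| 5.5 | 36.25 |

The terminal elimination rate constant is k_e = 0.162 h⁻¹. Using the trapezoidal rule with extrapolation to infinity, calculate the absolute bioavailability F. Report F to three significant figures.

Trapezoidal AUC_0→5.5 (buccal film):
  [0→0.5]: (0.00+32.82)/2 × 0.5 = 8.205
  [0.5→2.5]: (32.82+54.60)/2 × 2 = 87.42
  [2.5→3]: (54.60+52.04)/2 × 0.5 = 26.66
  [3→4.5]: (52.04+42.36)/2 × 1.5 = 70.8
  [4.5→5.5]: (42.36+36.25)/2 × 1 = 39.305
  Sum = 232.39 µg/mL·h
Tail: C_last/k_e = 36.25/0.162 = 223.765
AUC_0→∞ (buccal film) = 232.39 + 223.765 = 456.155 µg/mL·h
F = (AUC_ev/D_ev)/(AUC_iv/D_iv) = (456.155/100)/(167/25) = 4.56155/6.68 = 0.6829

F = 0.683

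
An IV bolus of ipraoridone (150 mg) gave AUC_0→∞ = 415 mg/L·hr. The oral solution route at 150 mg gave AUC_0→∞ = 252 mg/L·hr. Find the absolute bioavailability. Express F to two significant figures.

F = (AUC_ev / D_ev) / (AUC_iv / D_iv)
  = (252/150) / (415/150)
  = 1.68 / 2.76667 = 0.6072

F = 0.61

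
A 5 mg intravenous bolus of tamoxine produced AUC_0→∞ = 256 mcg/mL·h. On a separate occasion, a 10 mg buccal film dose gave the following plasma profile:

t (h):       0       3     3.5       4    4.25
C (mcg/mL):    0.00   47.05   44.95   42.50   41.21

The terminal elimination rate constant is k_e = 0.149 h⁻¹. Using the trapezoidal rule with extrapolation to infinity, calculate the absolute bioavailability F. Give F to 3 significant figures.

Trapezoidal AUC_0→4.25 (buccal film):
  [0→3]: (0.00+47.05)/2 × 3 = 70.575
  [3→3.5]: (47.05+44.95)/2 × 0.5 = 23.0
  [3.5→4]: (44.95+42.50)/2 × 0.5 = 21.8625
  [4→4.25]: (42.50+41.21)/2 × 0.25 = 10.46375
  Sum = 125.90125 mcg/mL·h
Tail: C_last/k_e = 41.21/0.149 = 276.577
AUC_0→∞ (buccal film) = 125.90125 + 276.577 = 402.47825 mcg/mL·h
F = (AUC_ev/D_ev)/(AUC_iv/D_iv) = (402.47825/10)/(256/5) = 40.247825/51.2 = 0.7861

F = 0.786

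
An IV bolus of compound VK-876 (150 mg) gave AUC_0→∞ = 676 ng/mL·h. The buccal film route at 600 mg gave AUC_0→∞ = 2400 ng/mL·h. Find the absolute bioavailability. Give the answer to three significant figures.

F = 0.888

F = (AUC_ev / D_ev) / (AUC_iv / D_iv)
  = (2400/600) / (676/150)
  = 4 / 4.50667 = 0.8876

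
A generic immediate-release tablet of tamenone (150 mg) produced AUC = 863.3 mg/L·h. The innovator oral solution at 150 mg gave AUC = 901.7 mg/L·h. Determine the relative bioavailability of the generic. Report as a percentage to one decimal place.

F_rel = (AUC_test/D_test) / (AUC_ref/D_ref)
      = (863.3/150) / (901.7/150)
      = 5.75533 / 6.01133 = 0.9574 = 95.74%

F_rel = 95.7%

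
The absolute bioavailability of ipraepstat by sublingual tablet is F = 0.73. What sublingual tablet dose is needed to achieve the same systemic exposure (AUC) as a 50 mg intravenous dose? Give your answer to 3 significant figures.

D_sublingual = 68.5 mg

For equal systemic exposure: F × D_ev = D_iv
D_ev = D_iv / F = 50 / 0.73 = 68.4932 mg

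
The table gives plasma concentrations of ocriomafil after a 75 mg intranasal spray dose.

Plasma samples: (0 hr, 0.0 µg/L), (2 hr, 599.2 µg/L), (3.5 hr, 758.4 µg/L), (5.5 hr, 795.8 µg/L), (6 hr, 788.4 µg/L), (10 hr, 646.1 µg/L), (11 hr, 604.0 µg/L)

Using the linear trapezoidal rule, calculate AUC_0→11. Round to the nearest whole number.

Trapezoidal AUC_0→11:
  [0→2]: (0.0+599.2)/2 × 2 = 599.2
  [2→3.5]: (599.2+758.4)/2 × 1.5 = 1018.2
  [3.5→5.5]: (758.4+795.8)/2 × 2 = 1554.2
  [5.5→6]: (795.8+788.4)/2 × 0.5 = 396.05
  [6→10]: (788.4+646.1)/2 × 4 = 2869.0
  [10→11]: (646.1+604.0)/2 × 1 = 625.05
  Sum = 7061.7 µg/L·hr

AUC = 7062 µg/L·hr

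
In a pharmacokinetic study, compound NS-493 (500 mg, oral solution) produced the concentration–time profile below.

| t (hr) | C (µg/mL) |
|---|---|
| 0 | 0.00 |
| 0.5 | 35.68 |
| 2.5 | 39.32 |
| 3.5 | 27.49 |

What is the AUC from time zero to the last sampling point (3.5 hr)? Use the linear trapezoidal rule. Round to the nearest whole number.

AUC = 117 µg/mL·hr

Trapezoidal AUC_0→3.5:
  [0→0.5]: (0.00+35.68)/2 × 0.5 = 8.92
  [0.5→2.5]: (35.68+39.32)/2 × 2 = 75.0
  [2.5→3.5]: (39.32+27.49)/2 × 1 = 33.405
  Sum = 117.325 µg/mL·hr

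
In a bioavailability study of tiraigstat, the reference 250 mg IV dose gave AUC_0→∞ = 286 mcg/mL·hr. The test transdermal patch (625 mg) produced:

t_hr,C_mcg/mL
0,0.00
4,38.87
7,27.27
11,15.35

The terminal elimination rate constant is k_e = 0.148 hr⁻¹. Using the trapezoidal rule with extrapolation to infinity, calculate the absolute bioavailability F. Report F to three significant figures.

F = 0.512

Trapezoidal AUC_0→11 (transdermal patch):
  [0→4]: (0.00+38.87)/2 × 4 = 77.74
  [4→7]: (38.87+27.27)/2 × 3 = 99.21
  [7→11]: (27.27+15.35)/2 × 4 = 85.24
  Sum = 262.19 mcg/mL·hr
Tail: C_last/k_e = 15.35/0.148 = 103.716
AUC_0→∞ (transdermal patch) = 262.19 + 103.716 = 365.906 mcg/mL·hr
F = (AUC_ev/D_ev)/(AUC_iv/D_iv) = (365.906/625)/(286/250) = 0.5854496/1.144 = 0.5118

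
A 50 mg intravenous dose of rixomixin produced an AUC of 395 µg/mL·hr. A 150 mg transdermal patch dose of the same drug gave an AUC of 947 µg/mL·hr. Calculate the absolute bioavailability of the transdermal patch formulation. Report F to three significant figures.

F = (AUC_ev / D_ev) / (AUC_iv / D_iv)
  = (947/150) / (395/50)
  = 6.31333 / 7.9 = 0.7992

F = 0.799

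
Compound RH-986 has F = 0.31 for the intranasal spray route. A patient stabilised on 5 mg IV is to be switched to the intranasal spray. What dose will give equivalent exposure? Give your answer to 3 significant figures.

For equal systemic exposure: F × D_ev = D_iv
D_ev = D_iv / F = 5 / 0.31 = 16.129 mg

D_intranasal = 16.1 mg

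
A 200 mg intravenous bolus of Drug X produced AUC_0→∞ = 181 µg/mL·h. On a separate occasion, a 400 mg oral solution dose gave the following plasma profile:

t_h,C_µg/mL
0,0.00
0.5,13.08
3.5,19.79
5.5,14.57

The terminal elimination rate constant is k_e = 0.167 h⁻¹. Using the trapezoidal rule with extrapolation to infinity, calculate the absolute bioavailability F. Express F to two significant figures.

F = 0.48

Trapezoidal AUC_0→5.5 (oral solution):
  [0→0.5]: (0.00+13.08)/2 × 0.5 = 3.27
  [0.5→3.5]: (13.08+19.79)/2 × 3 = 49.305
  [3.5→5.5]: (19.79+14.57)/2 × 2 = 34.36
  Sum = 86.935 µg/mL·h
Tail: C_last/k_e = 14.57/0.167 = 87.246
AUC_0→∞ (oral solution) = 86.935 + 87.246 = 174.181 µg/mL·h
F = (AUC_ev/D_ev)/(AUC_iv/D_iv) = (174.181/400)/(181/200) = 0.4354525/0.905 = 0.4812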